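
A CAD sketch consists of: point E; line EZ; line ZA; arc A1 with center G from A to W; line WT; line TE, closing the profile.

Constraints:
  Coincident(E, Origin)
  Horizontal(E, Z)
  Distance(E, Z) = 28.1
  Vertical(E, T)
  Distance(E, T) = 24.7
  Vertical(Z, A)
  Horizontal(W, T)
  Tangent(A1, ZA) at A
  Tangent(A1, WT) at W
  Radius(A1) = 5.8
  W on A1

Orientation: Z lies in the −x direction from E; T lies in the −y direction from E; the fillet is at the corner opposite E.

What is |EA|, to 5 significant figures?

33.865

E is at the origin; E and Z share the same y with |EZ| = 28.1 and Z on the −x side, so Z = (-28.100, 0.0000). ET is vertical with |ET| = 24.7 and T on the −y side, so T = (0.0000, -24.700). The virtual corner opposite E is at (-28.100, -24.700). The tangent condition forces GA to be normal to ZA and tangency of A1 to WT means the radius GW is perpendicular to WT, with radius 5.8, so the center G sits 5.8 in from both sides at G = (-22.300, -18.900). That places the tangent points at A = (-28.100, -18.900) on ZA and W = (-22.300, -24.700) on WT. Then |EA| = |A − E| = 33.865.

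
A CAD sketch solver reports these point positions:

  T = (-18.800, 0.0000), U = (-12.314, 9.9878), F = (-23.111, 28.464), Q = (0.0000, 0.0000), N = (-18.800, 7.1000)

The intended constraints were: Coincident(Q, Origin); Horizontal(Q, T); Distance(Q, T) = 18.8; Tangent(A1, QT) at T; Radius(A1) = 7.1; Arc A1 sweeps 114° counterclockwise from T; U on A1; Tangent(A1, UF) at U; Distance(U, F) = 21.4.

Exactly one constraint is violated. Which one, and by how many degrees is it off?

Tangent(A1, UF) at U — off by 6.30°.

Q = (0.00, 0.00) ✓; Q.y = 0.00, T.y = 0.00 ✓; |QT| = 18.80 ✓; ∠(NT, TQ) = 90.00° ✓; |NT| = 7.100 ✓; bearing(N→U) − bearing(N→T) = 114.0° ✓; |NU| = 7.100 ✓; ∠(NU, UF) = 83.70° ✗; |UF| = 21.40 ✓.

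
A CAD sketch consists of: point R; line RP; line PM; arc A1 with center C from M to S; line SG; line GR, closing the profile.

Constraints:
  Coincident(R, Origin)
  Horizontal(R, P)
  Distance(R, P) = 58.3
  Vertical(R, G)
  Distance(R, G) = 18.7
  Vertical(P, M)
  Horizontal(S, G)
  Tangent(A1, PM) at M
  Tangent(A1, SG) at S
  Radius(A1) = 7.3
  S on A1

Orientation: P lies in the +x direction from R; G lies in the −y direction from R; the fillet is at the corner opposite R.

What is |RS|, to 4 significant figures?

54.32

R is at the origin; RP is horizontal with |RP| = 58.3 and P on the +x side, so P = (58.30, 0.000). RG is vertical with |RG| = 18.7 and G on the −y side, so G = (0.000, -18.70). The virtual corner opposite R is at (58.30, -18.70). Tangency of A1 to PM means the radius CM is perpendicular to PM and since A1 is tangent to SG there, CS ⟂ SG, with radius 7.3, so the center C sits 7.3 in from both sides at C = (51.00, -11.40). That places the tangent points at M = (58.30, -11.40) on PM and S = (51.00, -18.70) on SG. Then |RS| = |S − R| = 54.32.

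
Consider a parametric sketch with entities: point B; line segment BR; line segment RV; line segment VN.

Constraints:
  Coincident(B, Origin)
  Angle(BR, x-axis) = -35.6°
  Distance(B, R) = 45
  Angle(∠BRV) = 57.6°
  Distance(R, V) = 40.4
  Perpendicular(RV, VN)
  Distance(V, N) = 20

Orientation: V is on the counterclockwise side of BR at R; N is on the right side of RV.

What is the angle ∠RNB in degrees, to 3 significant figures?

48.0°

∠BRV = 57.6°, so RV runs at -35.6° + (180° − 57.6°) = 86.8° from the x-axis; with |RV| = 40.4, V = R + 40.4·(cos 86.8°, sin 86.8°) = (38.8, 14.1). RV ⟂ VN; with |VN| = 20.0 on the right of RV, N = V + 20.0·(0.998, -0.0558) = (58.8, 13.0). Then cos ∠RNB = NR·NB / (|NR||NB|), giving 48.0°.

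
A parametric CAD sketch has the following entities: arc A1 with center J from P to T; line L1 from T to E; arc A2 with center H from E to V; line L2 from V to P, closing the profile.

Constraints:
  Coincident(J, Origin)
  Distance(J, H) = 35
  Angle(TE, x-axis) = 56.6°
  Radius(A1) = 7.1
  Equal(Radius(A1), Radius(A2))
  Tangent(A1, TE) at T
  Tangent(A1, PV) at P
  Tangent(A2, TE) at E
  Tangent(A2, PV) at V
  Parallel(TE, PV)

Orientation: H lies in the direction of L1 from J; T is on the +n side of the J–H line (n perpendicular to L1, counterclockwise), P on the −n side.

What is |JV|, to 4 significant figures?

35.71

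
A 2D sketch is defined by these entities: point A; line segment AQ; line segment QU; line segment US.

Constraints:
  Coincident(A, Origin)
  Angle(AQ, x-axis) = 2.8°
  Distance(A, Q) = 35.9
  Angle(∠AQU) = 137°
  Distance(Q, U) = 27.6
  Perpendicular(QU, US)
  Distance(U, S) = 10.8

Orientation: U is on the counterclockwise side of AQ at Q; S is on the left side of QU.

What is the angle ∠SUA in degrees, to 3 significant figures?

65.6°

A is at the origin; AQ runs at 2.8° with length 35.9, so Q = 35.9·(cos 2.8°, sin 2.8°) = (35.9, 1.75). ∠AQU = 137.0°, so QU runs at 2.8° + (180° − 137.0°) = 45.8° from the x-axis; with |QU| = 27.6, U = Q + 27.6·(cos 45.8°, sin 45.8°) = (55.1, 21.5). QU ⟂ US; with |US| = 10.8 on the left of QU, S = U + 10.8·(-0.717, 0.697) = (47.4, 29.1). Then cos ∠SUA = US·UA / (|US||UA|), giving 65.6°.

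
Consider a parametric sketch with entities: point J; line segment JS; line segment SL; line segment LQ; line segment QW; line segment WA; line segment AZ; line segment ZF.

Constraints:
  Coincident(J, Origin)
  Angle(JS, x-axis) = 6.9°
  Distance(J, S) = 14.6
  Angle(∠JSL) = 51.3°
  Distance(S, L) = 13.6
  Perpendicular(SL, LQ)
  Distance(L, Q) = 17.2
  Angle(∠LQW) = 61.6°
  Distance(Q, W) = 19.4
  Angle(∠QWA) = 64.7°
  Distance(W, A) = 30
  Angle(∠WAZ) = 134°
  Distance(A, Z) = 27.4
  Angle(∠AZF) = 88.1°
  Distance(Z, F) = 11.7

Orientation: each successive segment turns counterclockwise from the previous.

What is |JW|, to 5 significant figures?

13.050

SL is perpendicular to LQ, so LQ runs at -134.40°; with |LQ| = 17.2, Q = (-7.2568, -1.0195). ∠LQW = 61.6° gives QW at -16.000° from the x-axis; with |QW| = 19.4, W = (11.392, -6.3669). Then |JW| = |W − J| = 13.050.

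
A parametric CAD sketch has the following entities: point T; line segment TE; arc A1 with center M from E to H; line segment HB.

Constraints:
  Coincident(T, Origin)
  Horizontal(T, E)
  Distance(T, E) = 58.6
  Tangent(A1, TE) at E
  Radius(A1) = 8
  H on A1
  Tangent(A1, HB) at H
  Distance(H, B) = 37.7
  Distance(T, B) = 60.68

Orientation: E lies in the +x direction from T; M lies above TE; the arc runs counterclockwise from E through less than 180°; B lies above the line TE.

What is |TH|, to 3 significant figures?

66.3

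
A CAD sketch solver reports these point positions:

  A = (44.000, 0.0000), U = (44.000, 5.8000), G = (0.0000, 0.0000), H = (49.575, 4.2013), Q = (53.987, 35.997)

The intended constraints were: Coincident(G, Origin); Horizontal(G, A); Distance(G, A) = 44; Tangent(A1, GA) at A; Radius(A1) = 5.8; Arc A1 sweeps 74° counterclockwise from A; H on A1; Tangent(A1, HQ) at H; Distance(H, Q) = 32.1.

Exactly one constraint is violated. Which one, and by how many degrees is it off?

Tangent(A1, HQ) at H — off by 8.10°.

G = (0.00, 0.00) ✓; G.y = 0.00, A.y = 0.00 ✓; |GA| = 44.00 ✓; ∠(UA, AG) = 90.00° ✓; |UA| = 5.800 ✓; bearing(U→H) − bearing(U→A) = 74.00° ✓; |UH| = 5.800 ✓; ∠(UH, HQ) = 81.90° ✗; |HQ| = 32.10 ✓.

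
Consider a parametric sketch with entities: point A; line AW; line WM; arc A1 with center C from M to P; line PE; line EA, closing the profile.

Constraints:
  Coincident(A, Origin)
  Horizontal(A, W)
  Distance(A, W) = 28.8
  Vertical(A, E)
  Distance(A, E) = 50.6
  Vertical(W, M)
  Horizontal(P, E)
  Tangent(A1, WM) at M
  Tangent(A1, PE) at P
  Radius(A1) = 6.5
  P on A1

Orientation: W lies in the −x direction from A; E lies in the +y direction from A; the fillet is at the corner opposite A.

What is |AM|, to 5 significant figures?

52.671

A is at the origin; AW is horizontal with |AW| = 28.8 and W on the −x side, so W = (-28.800, 0.0000). A and E share the same x with |AE| = 50.6 and E on the +y side, so E = (0.0000, 50.600). The virtual corner opposite A is at (-28.800, 50.600). A1 meets WM tangentially, so CM is at right angles to WM and A1 meets PE tangentially, so CP is at right angles to PE, with radius 6.5, so the center C sits 6.5 in from both sides at C = (-22.300, 44.100). That places the tangent points at M = (-28.800, 44.100) on WM and P = (-22.300, 50.600) on PE. Then |AM| = |M − A| = 52.671.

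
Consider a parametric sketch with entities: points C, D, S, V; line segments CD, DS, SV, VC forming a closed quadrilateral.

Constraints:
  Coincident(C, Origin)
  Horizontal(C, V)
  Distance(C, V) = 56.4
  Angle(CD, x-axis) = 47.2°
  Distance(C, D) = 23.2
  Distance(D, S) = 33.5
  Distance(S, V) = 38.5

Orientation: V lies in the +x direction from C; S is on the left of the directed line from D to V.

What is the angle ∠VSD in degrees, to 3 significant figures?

75.1°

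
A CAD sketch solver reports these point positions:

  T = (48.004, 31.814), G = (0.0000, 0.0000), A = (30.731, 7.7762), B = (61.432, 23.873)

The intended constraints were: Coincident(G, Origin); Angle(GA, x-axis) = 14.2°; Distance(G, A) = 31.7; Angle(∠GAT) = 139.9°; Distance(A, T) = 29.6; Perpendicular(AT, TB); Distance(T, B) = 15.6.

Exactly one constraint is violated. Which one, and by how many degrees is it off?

Perpendicular(AT, TB) — off by 5.10°.

G = (0.00, 0.00) ✓; GA at 14.20° ✓; |GA| = 31.70 ✓; ∠GAT = 139.9° ✓; |AT| = 29.60 ✓; ∠(AT, TB) = 84.90° ✗; |TB| = 15.60 ✓.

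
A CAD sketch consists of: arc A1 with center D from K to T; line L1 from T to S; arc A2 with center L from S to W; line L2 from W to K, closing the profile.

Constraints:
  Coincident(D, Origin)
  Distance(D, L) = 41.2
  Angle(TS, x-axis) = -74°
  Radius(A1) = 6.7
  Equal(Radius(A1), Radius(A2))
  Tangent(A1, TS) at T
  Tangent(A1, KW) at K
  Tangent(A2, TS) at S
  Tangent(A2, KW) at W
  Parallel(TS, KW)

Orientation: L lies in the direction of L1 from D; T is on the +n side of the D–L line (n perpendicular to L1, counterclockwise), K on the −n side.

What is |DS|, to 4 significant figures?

41.74

The slot axis is L1's direction at -74.0°, so u = (cos -74.0°, sin -74.0°) = (0.2756, -0.9613) and n = (−sin -74.0°, cos -74.0°) = (0.9613, 0.2756). D is at the origin and L lies 41.2 along u from D, so L = 41.2·u = (11.36, -39.60). Tangency of A1 to both parallel lines with radius 6.7 puts T and K at D ± 6.7·n: T = (6.440, 1.847), K = (-6.440, -1.847). Equal radii place S and W the same way about L: S = L + 6.7·n = (17.80, -37.76), W = L − 6.7·n = (4.916, -41.45). Then |DS| = |S − D| = 41.74.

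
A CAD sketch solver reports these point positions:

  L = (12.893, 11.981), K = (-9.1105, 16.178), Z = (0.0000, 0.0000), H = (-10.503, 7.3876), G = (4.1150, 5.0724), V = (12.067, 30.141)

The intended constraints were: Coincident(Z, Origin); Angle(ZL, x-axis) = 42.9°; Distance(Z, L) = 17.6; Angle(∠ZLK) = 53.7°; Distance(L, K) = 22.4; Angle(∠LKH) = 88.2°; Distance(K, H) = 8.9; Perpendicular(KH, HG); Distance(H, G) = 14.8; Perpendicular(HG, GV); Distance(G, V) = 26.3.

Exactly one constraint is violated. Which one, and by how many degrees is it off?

Perpendicular(HG, GV) — off by 8.60°.

Z = (0.00, 0.00) ✓; ZL at 42.90° ✓; |ZL| = 17.60 ✓; ∠ZLK = 53.70° ✓; |LK| = 22.40 ✓; ∠LKH = 88.20° ✓; |KH| = 8.900 ✓; ∠(KH, HG) = 90.00° ✓; |HG| = 14.80 ✓; ∠(HG, GV) = 81.40° ✗; |GV| = 26.30 ✓.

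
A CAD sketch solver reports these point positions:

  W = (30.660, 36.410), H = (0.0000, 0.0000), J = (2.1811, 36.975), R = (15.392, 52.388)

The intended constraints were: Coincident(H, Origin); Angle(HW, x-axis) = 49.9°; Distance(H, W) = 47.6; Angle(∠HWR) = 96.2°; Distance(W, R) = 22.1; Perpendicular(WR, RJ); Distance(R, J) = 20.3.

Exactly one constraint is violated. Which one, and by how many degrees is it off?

Perpendicular(WR, RJ) — off by 5.70°.

H = (0.00, 0.00) ✓; HW at 49.90° ✓; |HW| = 47.60 ✓; ∠HWR = 96.20° ✓; |WR| = 22.10 ✓; ∠(WR, RJ) = 95.70° ✗; |RJ| = 20.30 ✓.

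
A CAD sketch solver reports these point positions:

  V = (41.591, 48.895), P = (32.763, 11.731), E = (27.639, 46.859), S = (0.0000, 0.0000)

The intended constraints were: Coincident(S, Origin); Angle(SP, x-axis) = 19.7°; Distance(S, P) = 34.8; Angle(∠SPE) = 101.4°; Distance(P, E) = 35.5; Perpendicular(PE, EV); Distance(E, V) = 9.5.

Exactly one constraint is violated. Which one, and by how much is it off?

Distance(E, V) = 9.5 — off by 4.60.

S = (0.00, 0.00) ✓; SP at 19.70° ✓; |SP| = 34.80 ✓; ∠SPE = 101.4° ✓; |PE| = 35.50 ✓; ∠(PE, EV) = 90.00° ✓; |EV| = 14.10 ✗.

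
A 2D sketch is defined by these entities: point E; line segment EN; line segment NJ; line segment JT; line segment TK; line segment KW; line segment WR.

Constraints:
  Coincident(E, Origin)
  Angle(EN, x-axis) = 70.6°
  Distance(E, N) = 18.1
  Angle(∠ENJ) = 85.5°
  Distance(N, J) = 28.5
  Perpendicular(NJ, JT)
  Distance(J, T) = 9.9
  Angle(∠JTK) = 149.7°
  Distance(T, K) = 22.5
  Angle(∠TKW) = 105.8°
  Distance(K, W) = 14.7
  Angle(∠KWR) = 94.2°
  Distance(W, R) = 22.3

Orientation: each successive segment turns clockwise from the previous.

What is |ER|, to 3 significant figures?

15.4

E is at the origin; EN runs at 70.6° with length 18.1, so N = (6.01, 17.1). ∠ENJ = 85.5° gives NJ at -23.9° from the x-axis; with |NJ| = 28.5, J = (32.1, 5.53). NJ is perpendicular to JT, so JT runs at -114°; with |JT| = 9.9, T = (28.1, -3.53). ∠JTK = 149.7° gives TK at -144° from the x-axis; with |TK| = 22.5, K = (9.81, -16.7). ∠TKW = 105.8° gives KW at 142° from the x-axis; with |KW| = 14.7, W = (-1.71, -7.56). ∠KWR = 94.2° gives WR at 55.8° from the x-axis; with |WR| = 22.3, R = (10.8, 10.9). Then |ER| = |R − E| = 15.4.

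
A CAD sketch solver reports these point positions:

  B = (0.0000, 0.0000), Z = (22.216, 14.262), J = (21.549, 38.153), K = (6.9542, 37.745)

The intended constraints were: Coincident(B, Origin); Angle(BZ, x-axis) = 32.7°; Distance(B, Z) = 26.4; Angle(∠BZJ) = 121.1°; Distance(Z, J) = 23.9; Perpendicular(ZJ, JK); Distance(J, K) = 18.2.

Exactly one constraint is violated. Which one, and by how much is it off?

Distance(J, K) = 18.2 — off by 3.60.

B = (0.00, 0.00) ✓; BZ at 32.70° ✓; |BZ| = 26.40 ✓; ∠BZJ = 121.1° ✓; |ZJ| = 23.90 ✓; ∠(ZJ, JK) = 90.00° ✓; |JK| = 14.60 ✗.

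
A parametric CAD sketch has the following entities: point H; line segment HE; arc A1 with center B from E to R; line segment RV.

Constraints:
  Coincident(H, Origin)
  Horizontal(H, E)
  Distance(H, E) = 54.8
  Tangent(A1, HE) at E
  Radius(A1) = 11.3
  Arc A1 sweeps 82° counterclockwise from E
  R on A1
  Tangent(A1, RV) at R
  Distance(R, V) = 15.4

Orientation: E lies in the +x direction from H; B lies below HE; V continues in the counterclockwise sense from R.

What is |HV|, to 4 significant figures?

48.41

On A1, E sits at bearing 90° from B; an 82° counterclockwise sweep puts R at bearing 172°, so R = B + 11.3·(cos 172°, sin 172°) = (43.61, -9.727). A1 meets RV tangentially, so BR is at right angles to RV, so RV runs along (−sin 172°, cos 172°); with |RV| = 15.4, V = (41.47, -24.98). Then |HV| = |V − H| = 48.41.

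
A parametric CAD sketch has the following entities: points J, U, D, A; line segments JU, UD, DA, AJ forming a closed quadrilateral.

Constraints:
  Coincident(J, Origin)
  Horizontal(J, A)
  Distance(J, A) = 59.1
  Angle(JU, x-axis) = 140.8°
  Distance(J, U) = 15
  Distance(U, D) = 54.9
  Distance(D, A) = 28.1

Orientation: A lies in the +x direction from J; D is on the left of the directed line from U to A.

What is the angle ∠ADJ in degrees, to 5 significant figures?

100.10°

Checks: |JA| = 59.10 ✓; |JU| = 15.00 ✓; |UD| = 54.90 ✓; |DA| = 28.10 ✓.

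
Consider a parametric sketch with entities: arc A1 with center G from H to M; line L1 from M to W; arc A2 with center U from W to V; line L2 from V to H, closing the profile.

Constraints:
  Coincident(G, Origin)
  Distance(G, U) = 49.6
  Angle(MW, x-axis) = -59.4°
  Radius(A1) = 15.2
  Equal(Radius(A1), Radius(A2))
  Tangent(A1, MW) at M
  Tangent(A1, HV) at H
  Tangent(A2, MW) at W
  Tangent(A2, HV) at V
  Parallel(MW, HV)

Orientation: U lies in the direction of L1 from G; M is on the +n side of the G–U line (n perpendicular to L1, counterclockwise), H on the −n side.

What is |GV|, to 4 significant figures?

51.88

The slot axis is L1's direction at -59.4°, so u = (cos -59.4°, sin -59.4°) = (0.5090, -0.8607) and n = (−sin -59.4°, cos -59.4°) = (0.8607, 0.5090). G is at the origin and U lies 49.6 along u from G, so U = 49.6·u = (25.25, -42.69). Tangency of A1 to both parallel lines with radius 15.2 puts M and H at G ± 15.2·n: M = (13.08, 7.737), H = (-13.08, -7.737). Equal radii place W and V the same way about U: W = U + 15.2·n = (38.33, -34.96), V = U − 15.2·n = (12.17, -50.43). Then |GV| = |V − G| = 51.88.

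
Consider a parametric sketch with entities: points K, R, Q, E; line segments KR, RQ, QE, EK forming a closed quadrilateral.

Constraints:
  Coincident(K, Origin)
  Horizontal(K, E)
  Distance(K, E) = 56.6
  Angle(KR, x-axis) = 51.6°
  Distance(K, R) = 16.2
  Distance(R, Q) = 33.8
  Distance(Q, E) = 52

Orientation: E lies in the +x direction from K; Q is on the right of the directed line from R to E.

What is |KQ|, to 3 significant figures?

23.0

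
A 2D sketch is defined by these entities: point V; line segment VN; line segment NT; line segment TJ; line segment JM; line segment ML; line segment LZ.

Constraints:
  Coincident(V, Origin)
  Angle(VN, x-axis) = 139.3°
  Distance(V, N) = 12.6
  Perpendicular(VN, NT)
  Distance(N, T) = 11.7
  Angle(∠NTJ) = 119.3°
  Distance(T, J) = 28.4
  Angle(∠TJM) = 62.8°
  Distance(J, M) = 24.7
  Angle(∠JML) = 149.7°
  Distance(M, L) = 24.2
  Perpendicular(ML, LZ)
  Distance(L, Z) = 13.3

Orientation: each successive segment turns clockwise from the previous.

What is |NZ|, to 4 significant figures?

14.35

V is at the origin; VN runs at 139.3° with length 12.6, so N = (-9.552, 8.216). VN is perpendicular to NT, so NT runs at 49.30°; with |NT| = 11.7, T = (-1.923, 17.09). ∠NTJ = 119.3° gives TJ at -11.40° from the x-axis; with |TJ| = 28.4, J = (25.92, 11.47). ∠TJM = 62.8° gives JM at -128.6° from the x-axis; with |JM| = 24.7, M = (10.51, -7.830). ∠JML = 149.7° gives ML at -158.9° from the x-axis; with |ML| = 24.2, L = (-12.07, -16.54). ML is perpendicular to LZ, so LZ runs at 111.1°; with |LZ| = 13.3, Z = (-16.86, -4.134). Then |NZ| = |Z − N| = 14.35.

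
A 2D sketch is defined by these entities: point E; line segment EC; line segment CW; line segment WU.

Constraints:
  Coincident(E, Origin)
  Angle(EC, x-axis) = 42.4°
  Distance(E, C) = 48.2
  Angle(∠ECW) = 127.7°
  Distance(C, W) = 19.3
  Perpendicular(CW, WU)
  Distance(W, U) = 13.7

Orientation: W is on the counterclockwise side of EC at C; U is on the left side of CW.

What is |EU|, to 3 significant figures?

54.6

E is at the origin; EC runs at 42.4° with length 48.2, so C = 48.2·(cos 42.4°, sin 42.4°) = (35.6, 32.5). ∠ECW = 127.7°, so CW runs at 42.4° + (180° − 127.7°) = 94.7° from the x-axis; with |CW| = 19.3, W = C + 19.3·(cos 94.7°, sin 94.7°) = (34.0, 51.7). The perpendicularity gives WU at right angles to CW; with |WU| = 13.7 on the left of CW, U = W + 13.7·(-0.997, -0.0819) = (20.4, 50.6). Then |EU| = |U − E| = 54.6.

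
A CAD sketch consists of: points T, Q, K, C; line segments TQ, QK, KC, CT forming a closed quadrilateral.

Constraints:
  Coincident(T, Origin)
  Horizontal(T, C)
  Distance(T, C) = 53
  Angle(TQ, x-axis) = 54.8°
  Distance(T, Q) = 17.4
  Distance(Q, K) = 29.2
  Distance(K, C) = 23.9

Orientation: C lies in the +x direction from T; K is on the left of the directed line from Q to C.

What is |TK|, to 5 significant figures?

43.299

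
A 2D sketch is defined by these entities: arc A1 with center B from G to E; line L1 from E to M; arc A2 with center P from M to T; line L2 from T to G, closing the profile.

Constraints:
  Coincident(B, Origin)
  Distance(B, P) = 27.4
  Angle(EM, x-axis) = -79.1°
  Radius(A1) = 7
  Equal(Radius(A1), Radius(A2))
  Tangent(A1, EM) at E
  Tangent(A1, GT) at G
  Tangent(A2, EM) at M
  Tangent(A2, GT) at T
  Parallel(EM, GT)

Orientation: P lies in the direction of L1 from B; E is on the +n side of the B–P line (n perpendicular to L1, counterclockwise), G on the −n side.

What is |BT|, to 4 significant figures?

28.28

The slot axis is L1's direction at -79.1°, so u = (cos -79.1°, sin -79.1°) = (0.1891, -0.9820) and n = (−sin -79.1°, cos -79.1°) = (0.9820, 0.1891). B is at the origin and P lies 27.4 along u from B, so P = 27.4·u = (5.181, -26.91). Tangency of A1 to both parallel lines with radius 7.0 puts E and G at B ± 7.0·n: E = (6.874, 1.324), G = (-6.874, -1.324). Equal radii place M and T the same way about P: M = P + 7.0·n = (12.05, -25.58), T = P − 7.0·n = (-1.692, -28.23). Then |BT| = |T − B| = 28.28.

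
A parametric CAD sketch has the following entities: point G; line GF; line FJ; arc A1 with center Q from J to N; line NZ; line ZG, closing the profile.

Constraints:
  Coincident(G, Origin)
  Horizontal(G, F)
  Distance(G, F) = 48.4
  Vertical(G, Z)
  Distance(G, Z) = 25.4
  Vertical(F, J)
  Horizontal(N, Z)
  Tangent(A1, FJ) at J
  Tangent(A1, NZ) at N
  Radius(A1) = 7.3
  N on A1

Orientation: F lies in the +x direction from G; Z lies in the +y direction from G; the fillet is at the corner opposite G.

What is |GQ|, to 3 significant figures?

44.9

G is at the origin; GF is horizontal with |GF| = 48.4 and F on the +x side, so F = (48.4, 0.00). GZ is vertical with |GZ| = 25.4 and Z on the +y side, so Z = (0.00, 25.4). The virtual corner opposite G is at (48.4, 25.4). Since A1 is tangent to FJ there, QJ ⟂ FJ and tangency of A1 to NZ means the radius QN is perpendicular to NZ, with radius 7.3, so the center Q sits 7.3 in from both sides at Q = (41.1, 18.1). Then |GQ| = |Q − G| = 44.9.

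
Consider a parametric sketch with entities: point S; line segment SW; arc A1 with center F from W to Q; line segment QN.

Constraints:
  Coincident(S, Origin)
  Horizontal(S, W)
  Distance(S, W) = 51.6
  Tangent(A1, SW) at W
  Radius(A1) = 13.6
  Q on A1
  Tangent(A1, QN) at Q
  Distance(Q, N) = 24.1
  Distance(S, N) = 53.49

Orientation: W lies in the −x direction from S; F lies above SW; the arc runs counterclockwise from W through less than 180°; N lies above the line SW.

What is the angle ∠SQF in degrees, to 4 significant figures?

160.4°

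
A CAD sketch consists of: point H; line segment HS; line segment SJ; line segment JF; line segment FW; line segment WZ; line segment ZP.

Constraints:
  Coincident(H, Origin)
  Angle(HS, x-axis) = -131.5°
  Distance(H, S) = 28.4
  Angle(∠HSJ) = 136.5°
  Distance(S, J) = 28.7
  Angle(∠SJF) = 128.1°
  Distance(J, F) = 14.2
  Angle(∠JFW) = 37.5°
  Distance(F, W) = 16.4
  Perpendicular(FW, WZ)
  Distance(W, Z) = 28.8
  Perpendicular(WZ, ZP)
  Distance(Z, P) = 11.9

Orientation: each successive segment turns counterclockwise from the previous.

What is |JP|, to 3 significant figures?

21.3

H is at the origin; HS runs at -131.5° with length 28.4, so S = (-18.8, -21.3). ∠HSJ = 136.5° gives SJ at -88.0° from the x-axis; with |SJ| = 28.7, J = (-17.8, -50.0). ∠SJF = 128.1° gives JF at -36.1° from the x-axis; with |JF| = 14.2, F = (-6.34, -58.3). ∠JFW = 37.5° gives FW at 106° from the x-axis; with |FW| = 16.4, W = (-11.0, -42.6). The perpendicularity gives WZ at right angles to FW, so WZ runs at -164°; with |WZ| = 28.8, Z = (-38.6, -50.7). The perpendicularity gives ZP at right angles to WZ, so ZP runs at -73.6°; with |ZP| = 11.9, P = (-35.2, -62.1). Then |JP| = |P − J| = 21.3.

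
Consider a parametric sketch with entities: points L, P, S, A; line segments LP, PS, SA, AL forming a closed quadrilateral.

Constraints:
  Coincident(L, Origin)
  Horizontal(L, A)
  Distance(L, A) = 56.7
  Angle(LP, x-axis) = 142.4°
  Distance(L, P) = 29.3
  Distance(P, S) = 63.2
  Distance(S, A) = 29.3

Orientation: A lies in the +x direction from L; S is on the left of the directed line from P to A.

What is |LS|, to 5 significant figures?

46.322

L is at the origin; L and A share the same y with |LA| = 56.7 and A in +x, so A = (56.7, 0). LP runs at 142.4° with |LP| = 29.3, so P = (-23.214, 17.877). S is determined by |PS| = 63.2 and |SA| = 29.3 together: it lies at the intersection of circle(P, 63.2) and circle(A, 29.3). With |PA| = 81.889, the foot of the radical line on PA is 60.091 from P and the perpendicular offset is √(63.2² − 60.091²) = 19.579. Taking the left-of-PA solution: S = (39.702, 23.865).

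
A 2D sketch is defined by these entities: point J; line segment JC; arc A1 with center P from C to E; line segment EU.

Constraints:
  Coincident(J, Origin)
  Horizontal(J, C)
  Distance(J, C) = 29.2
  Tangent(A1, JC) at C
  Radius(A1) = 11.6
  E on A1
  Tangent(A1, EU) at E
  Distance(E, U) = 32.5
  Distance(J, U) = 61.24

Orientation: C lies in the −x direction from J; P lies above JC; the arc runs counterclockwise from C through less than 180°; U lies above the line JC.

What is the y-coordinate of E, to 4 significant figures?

19.72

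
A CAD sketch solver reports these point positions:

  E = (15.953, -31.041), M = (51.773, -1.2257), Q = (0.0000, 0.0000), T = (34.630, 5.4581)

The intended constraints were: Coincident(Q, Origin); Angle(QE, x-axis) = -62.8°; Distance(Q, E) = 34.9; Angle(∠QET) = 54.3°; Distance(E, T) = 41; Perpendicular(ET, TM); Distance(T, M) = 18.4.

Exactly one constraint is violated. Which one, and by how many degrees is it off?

Perpendicular(ET, TM) — off by 5.80°.

Q = (0.00, 0.00) ✓; QE at -62.80° ✓; |QE| = 34.90 ✓; ∠QET = 54.30° ✓; |ET| = 41.00 ✓; ∠(ET, TM) = 84.20° ✗; |TM| = 18.40 ✓.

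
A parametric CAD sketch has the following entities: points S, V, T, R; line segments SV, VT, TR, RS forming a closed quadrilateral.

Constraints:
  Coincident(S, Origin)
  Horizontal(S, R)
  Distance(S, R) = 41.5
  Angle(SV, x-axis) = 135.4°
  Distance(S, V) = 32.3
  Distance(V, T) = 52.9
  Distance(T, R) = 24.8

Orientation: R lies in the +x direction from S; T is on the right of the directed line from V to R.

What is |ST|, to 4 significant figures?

21.16

S is at the origin; S and R share the same y with |SR| = 41.5 and R in +x, so R = (41.5, 0). SV runs at 135.4° with |SV| = 32.3, so V = (-23.00, 22.68). T is determined by |VT| = 52.9 and |TR| = 24.8 together: it lies at the intersection of circle(V, 52.9) and circle(R, 24.8). With |VR| = 68.37, the foot of the radical line on VR is 50.15 from V and the perpendicular offset is √(52.9² − 50.15²) = 16.83. Taking the right-of-VR solution: T = (18.73, -9.832).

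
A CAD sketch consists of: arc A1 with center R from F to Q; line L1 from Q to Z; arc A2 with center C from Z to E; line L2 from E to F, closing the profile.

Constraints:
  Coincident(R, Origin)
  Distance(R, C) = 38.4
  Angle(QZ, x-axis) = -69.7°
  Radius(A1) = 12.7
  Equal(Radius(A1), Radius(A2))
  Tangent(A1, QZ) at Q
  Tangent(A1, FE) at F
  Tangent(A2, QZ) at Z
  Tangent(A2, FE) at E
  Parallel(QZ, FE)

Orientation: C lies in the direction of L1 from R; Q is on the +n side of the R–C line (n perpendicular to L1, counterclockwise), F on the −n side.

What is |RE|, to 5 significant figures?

40.446

The slot axis is L1's direction at -69.7°, so u = (cos -69.7°, sin -69.7°) = (0.34694, -0.93789) and n = (−sin -69.7°, cos -69.7°) = (0.93789, 0.34694). R is at the origin and C lies 38.4 along u from R, so C = 38.4·u = (13.322, -36.015). Tangency of A1 to both parallel lines with radius 12.7 puts Q and F at R ± 12.7·n: Q = (11.911, 4.4061), F = (-11.911, -4.4061). Equal radii place Z and E the same way about C: Z = C + 12.7·n = (25.234, -31.609), E = C − 12.7·n = (1.4111, -40.421). Then |RE| = |E − R| = 40.446.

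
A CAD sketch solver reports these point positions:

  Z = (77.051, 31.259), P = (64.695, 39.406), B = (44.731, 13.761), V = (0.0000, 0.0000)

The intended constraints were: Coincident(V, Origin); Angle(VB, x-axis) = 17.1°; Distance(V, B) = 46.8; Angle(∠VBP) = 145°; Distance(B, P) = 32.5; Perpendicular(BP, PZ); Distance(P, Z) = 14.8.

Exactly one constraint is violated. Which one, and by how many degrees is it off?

Perpendicular(BP, PZ) — off by 4.50°.

V = (0.00, 0.00) ✓; VB at 17.10° ✓; |VB| = 46.80 ✓; ∠VBP = 145.0° ✓; |BP| = 32.50 ✓; ∠(BP, PZ) = 85.50° ✗; |PZ| = 14.80 ✓.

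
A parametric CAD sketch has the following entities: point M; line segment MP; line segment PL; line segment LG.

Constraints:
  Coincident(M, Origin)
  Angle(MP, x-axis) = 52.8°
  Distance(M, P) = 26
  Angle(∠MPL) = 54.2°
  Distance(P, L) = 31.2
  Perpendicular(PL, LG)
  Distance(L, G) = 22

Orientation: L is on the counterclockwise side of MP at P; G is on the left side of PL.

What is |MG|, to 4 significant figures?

16.02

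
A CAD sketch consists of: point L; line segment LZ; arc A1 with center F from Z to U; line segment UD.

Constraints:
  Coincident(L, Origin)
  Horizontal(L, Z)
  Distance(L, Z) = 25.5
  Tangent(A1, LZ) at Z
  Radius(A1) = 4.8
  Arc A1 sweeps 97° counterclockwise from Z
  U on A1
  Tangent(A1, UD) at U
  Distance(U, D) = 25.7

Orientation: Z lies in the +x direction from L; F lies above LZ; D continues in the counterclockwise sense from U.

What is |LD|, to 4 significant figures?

41.12

On A1, Z sits at bearing -90° from F; a 97° counterclockwise sweep puts U at bearing 7°, so U = F + 4.8·(cos 7°, sin 7°) = (30.26, 5.385). Tangency of A1 to UD means the radius FU is perpendicular to UD, so UD runs along (−sin 7°, cos 7°); with |UD| = 25.7, D = (27.13, 30.89). Then |LD| = |D − L| = 41.12.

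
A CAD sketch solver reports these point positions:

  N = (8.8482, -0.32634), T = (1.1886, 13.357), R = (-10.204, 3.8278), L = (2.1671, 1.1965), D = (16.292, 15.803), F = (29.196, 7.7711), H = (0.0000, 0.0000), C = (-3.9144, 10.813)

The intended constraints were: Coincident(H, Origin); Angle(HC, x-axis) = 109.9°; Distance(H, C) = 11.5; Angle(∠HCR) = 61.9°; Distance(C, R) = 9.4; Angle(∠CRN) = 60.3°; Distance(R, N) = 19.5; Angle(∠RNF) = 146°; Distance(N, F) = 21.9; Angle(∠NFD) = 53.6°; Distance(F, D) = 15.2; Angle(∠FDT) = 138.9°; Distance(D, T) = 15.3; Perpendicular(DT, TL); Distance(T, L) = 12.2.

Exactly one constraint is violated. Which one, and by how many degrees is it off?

Perpendicular(DT, TL) — off by 4.60°.

H = (0.00, 0.00) ✓; HC at 109.9° ✓; |HC| = 11.50 ✓; ∠HCR = 61.90° ✓; |CR| = 9.400 ✓; ∠CRN = 60.30° ✓; |RN| = 19.50 ✓; ∠RNF = 146.0° ✓; |NF| = 21.90 ✓; ∠NFD = 53.60° ✓; |FD| = 15.20 ✓; ∠FDT = 138.9° ✓; |DT| = 15.30 ✓; ∠(DT, TL) = 85.40° ✗; |TL| = 12.20 ✓.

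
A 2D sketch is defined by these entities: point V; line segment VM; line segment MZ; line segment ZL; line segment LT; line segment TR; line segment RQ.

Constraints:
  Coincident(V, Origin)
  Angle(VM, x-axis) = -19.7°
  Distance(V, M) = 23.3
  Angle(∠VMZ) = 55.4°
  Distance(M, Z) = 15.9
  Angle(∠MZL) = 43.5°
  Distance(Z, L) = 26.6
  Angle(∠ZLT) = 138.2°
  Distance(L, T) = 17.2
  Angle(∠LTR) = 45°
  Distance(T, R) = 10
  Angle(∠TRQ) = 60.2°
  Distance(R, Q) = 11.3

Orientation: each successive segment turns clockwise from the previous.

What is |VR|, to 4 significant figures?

28.02

V is at the origin; VM runs at -19.7° with length 23.3, so M = (21.94, -7.854). ∠VMZ = 55.4° gives MZ at -144.3° from the x-axis; with |MZ| = 15.9, Z = (9.024, -17.13). ∠MZL = 43.5° gives ZL at 79.20° from the x-axis; with |ZL| = 26.6, L = (14.01, 8.996). ∠ZLT = 138.2° gives LT at 37.40° from the x-axis; with |LT| = 17.2, T = (27.67, 19.44). ∠LTR = 45.0° gives TR at -97.60° from the x-axis; with |TR| = 10.0, R = (26.35, 9.531). Then |VR| = |R − V| = 28.02.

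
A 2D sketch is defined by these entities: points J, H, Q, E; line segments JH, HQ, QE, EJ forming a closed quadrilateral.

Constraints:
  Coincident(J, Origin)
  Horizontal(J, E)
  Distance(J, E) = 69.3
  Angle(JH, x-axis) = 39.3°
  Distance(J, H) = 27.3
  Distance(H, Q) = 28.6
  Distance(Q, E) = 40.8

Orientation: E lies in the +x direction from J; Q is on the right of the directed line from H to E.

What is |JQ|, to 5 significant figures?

31.370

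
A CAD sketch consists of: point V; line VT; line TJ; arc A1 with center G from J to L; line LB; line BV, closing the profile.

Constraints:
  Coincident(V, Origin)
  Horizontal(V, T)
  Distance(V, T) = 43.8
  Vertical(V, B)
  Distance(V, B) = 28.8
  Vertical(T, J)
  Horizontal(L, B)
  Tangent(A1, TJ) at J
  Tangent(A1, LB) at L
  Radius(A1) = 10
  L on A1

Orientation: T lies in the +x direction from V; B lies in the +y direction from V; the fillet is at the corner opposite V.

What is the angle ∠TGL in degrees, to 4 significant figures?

152.0°

V is at the origin; V and T share the same y with |VT| = 43.8 and T on the +x side, so T = (43.80, 0.000). VB is vertical with |VB| = 28.8 and B on the +y side, so B = (0.000, 28.80). The virtual corner opposite V is at (43.80, 28.80). Since A1 is tangent to TJ there, GJ ⟂ TJ and A1 meets LB tangentially, so GL is at right angles to LB, with radius 10.0, so the center G sits 10.0 in from both sides at G = (33.80, 18.80). That places the tangent points at J = (43.80, 18.80) on TJ and L = (33.80, 28.80) on LB. Then cos ∠TGL = GT·GL / (|GT||GL|), giving 152.0°.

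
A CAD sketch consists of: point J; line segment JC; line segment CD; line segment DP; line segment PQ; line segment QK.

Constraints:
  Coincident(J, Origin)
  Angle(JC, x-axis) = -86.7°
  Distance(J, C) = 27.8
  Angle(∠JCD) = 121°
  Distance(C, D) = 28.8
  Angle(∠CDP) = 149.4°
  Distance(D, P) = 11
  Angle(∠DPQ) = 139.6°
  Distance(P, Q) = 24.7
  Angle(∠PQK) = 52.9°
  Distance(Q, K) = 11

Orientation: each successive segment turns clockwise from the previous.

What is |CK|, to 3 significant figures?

44.0

J is at the origin; JC runs at -86.7° with length 27.8, so C = (1.60, -27.8). ∠JCD = 121.0° gives CD at -146° from the x-axis; with |CD| = 28.8, D = (-22.2, -44.0). ∠CDP = 149.4° gives DP at -176° from the x-axis; with |DP| = 11.0, P = (-33.2, -44.7). ∠DPQ = 139.6° gives PQ at 143° from the x-axis; with |PQ| = 24.7, Q = (-53.0, -29.9). ∠PQK = 52.9° gives QK at 16.2° from the x-axis; with |QK| = 11.0, K = (-42.4, -26.9). Then |CK| = |K − C| = 44.0.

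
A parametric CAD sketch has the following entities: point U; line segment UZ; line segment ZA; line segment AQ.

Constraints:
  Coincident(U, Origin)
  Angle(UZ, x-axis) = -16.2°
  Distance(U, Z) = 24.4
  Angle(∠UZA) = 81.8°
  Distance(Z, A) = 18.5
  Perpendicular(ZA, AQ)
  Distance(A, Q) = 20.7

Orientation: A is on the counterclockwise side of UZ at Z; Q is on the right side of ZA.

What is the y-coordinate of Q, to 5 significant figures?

8.6317

∠UZA = 81.8°, so ZA runs at -16.2° + (180° − 81.8°) = 82.000° from the x-axis; with |ZA| = 18.5, A = Z + 18.5·(cos 82.000°, sin 82.000°) = (26.006, 11.513). ZA is perpendicular to AQ; with |AQ| = 20.7 on the right of ZA, Q = A + 20.7·(0.99027, -0.13917) = (46.504, 8.6317). So Q.y = 8.6317.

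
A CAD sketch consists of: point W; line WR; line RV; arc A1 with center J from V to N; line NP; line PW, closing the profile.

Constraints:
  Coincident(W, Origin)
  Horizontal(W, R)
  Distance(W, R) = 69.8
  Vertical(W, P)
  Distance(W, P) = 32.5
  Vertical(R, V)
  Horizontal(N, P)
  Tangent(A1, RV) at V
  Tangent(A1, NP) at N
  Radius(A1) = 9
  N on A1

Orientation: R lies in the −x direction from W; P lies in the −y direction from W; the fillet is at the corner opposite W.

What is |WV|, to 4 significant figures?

73.65

The virtual corner opposite W is at (-69.80, -32.50). Tangency of A1 to RV means the radius JV is perpendicular to RV and tangency of A1 to NP means the radius JN is perpendicular to NP, with radius 9.0, so the center J sits 9.0 in from both sides at J = (-60.80, -23.50). That places the tangent points at V = (-69.80, -23.50) on RV and N = (-60.80, -32.50) on NP. Then |WV| = |V − W| = 73.65.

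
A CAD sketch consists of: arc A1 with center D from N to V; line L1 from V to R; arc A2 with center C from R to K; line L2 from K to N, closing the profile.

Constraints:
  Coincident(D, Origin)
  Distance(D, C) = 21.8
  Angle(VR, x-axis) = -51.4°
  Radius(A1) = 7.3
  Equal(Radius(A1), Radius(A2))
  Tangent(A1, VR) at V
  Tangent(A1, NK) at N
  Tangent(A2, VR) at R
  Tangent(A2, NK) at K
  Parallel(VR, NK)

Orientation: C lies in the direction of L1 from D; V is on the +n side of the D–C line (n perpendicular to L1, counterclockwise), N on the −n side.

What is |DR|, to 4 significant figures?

22.99

The slot axis is L1's direction at -51.4°, so u = (cos -51.4°, sin -51.4°) = (0.6239, -0.7815) and n = (−sin -51.4°, cos -51.4°) = (0.7815, 0.6239). D is at the origin and C lies 21.8 along u from D, so C = 21.8·u = (13.60, -17.04). Tangency of A1 to both parallel lines with radius 7.3 puts V and N at D ± 7.3·n: V = (5.705, 4.554), N = (-5.705, -4.554). Equal radii place R and K the same way about C: R = C + 7.3·n = (19.31, -12.48), K = C − 7.3·n = (7.895, -21.59). Then |DR| = |R − D| = 22.99.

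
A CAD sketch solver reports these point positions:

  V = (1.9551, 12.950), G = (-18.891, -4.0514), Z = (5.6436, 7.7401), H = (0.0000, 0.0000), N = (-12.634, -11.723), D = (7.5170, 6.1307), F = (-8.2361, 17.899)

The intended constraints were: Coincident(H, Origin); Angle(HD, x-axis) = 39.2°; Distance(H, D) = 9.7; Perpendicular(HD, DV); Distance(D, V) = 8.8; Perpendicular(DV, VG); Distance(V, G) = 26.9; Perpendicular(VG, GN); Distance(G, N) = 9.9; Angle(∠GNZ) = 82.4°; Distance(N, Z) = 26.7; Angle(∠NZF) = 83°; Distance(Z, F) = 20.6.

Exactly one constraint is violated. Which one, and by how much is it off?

Distance(Z, F) = 20.6 — off by 3.40.

H = (0.00, 0.00) ✓; HD at 39.20° ✓; |HD| = 9.700 ✓; ∠(HD, DV) = 90.00° ✓; |DV| = 8.800 ✓; ∠(DV, VG) = 90.00° ✓; |VG| = 26.90 ✓; ∠(VG, GN) = 90.00° ✓; |GN| = 9.900 ✓; ∠GNZ = 82.40° ✓; |NZ| = 26.70 ✓; ∠NZF = 83.00° ✓; |ZF| = 17.20 ✗.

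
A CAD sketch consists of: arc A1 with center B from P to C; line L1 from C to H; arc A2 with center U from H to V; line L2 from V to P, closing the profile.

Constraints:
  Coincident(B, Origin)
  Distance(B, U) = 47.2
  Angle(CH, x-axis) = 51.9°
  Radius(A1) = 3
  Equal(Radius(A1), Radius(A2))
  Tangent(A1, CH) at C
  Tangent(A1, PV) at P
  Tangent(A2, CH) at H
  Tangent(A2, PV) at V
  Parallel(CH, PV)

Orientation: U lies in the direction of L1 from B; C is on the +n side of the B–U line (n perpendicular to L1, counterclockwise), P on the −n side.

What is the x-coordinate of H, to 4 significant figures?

26.76

The slot axis is L1's direction at 51.9°, so u = (cos 51.9°, sin 51.9°) = (0.6170, 0.7869) and n = (−sin 51.9°, cos 51.9°) = (-0.7869, 0.6170). B is at the origin and U lies 47.2 along u from B, so U = 47.2·u = (29.12, 37.14). Tangency of A1 to both parallel lines with radius 3.0 puts C and P at B ± 3.0·n: C = (-2.361, 1.851), P = (2.361, -1.851). Equal radii place H and V the same way about U: H = U + 3.0·n = (26.76, 38.99), V = U − 3.0·n = (31.48, 35.29). So H.x = 26.76.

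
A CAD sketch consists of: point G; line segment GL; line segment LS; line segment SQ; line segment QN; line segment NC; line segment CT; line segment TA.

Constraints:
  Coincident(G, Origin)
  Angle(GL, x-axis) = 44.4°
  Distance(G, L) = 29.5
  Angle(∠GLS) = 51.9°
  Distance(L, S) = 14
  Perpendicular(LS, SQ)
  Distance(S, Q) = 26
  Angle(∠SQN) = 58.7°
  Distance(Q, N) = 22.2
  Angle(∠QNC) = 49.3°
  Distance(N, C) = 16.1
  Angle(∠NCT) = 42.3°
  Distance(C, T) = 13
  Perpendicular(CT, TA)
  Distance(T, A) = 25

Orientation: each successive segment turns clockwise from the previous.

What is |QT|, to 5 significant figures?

11.366

G is at the origin; GL runs at 44.4° with length 29.5, so L = (21.077, 20.640). ∠GLS = 51.9° gives LS at -83.700° from the x-axis; with |LS| = 14.0, S = (22.613, 6.7246). LS is perpendicular to SQ, so SQ runs at -173.70°; with |SQ| = 26.0, Q = (-3.2298, 3.8715). ∠SQN = 58.7° gives QN at 65.000° from the x-axis; with |QN| = 22.2, N = (6.1524, 23.992). ∠QNC = 49.3° gives NC at -65.700° from the x-axis; with |NC| = 16.1, C = (12.778, 9.3180). ∠NCT = 42.3° gives CT at 156.60° from the x-axis; with |CT| = 13.0, T = (0.84694, 14.481). Then |QT| = |T − Q| = 11.366.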